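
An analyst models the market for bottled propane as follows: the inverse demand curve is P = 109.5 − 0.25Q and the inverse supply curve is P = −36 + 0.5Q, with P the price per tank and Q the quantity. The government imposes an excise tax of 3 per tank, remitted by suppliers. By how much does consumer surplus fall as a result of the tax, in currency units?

Consumer surplus falls by 192.

Rewrite in direct form: Qd = 438 − 4P and Qs = 2P + 72.
Without the tax, 438 − 4P = 2P + 72 gives 6P = 366, so P* = 61 and Q* = 194.
With the tax collected from suppliers, supply shifts: Qs = 2(P − 3) + 72.
New equilibrium: buyers pay 62, suppliers receive 59, Q = 190. (Wedge: Pb − Ps = 3.)
ΔCS is the trapezoid between Q = 190 and Q = 194 of height 1: ½ · (194 + 190) · 1 = 192.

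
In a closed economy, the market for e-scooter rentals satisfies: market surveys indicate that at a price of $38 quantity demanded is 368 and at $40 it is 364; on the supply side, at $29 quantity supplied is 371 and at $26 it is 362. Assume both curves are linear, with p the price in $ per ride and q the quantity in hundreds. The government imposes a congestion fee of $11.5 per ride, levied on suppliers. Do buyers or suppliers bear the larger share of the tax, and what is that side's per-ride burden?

Buyers bear the larger share: $6.9 per ride.

Demand slope: (364 − 368)/(40 − 38) = -2, so qd = 444 − 2p.
Supply slope: (362 − 371)/(26 − 29) = 3, so qs = 3p + 284.
Without the tax, 444 − 2p = 3p + 284 gives 5p = 160, so p* = $32 and q* = 380.
With the tax collected from suppliers, supply shifts: qs = 3(p − 11.5) + 284.
Solving gives q = 366.2 with buyers paying $38.9 and suppliers receiving $27.4 (the $11.5 wedge).
Per-ride burden: buyers $6.9, suppliers $4.6.
Buyers take the larger share because demand is less price-elastic here (demand slope 2 vs supply slope 3).
The less price-elastic side of the market bears the larger share of a per-unit tax.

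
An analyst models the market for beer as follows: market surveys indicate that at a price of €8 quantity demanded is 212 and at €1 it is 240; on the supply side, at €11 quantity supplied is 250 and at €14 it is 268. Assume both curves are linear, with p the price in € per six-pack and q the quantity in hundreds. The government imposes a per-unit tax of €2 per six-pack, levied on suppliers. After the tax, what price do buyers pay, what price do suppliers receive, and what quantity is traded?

Demand slope: (240 − 212)/(1 − 8) = -4, so qd = 244 − 4p.
Supply slope: (268 − 250)/(14 − 11) = 6, so qs = 6p + 184.
Before the tax: set 244 − 4p = 6p + 184 → p* = €6, q* = 220.
With the tax collected from suppliers, supply shifts: qs = 6(p − 2) + 184.
Solving gives q = 215.2 with buyers paying €7.2 and suppliers receiving €5.2 (the €2 wedge).

Buyers pay €7.2; suppliers receive €5.2; quantity = 215.2.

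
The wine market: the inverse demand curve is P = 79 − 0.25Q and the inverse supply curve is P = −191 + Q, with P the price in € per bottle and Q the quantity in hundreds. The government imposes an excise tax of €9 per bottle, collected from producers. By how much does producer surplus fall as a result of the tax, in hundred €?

Rewrite in direct form: Qd = 316 − 4P and Qs = P + 191.
Before the tax: set 316 − 4P = P + 191 → P* = €25, Q* = 216.
With the tax collected from producers, supply shifts: Qs = (P − 9) + 191.
New equilibrium: buyers pay €26.8, producers receive €17.8, Q = 208.8. (Wedge: Pb − Ps = 9.)
ΔPS is the trapezoid between Q = 208.8 and Q = 216 of height €7.2: ½ · (216 + 208.8) · 7.2 = €1529.28.

Producer surplus falls by €1529.28 hundred.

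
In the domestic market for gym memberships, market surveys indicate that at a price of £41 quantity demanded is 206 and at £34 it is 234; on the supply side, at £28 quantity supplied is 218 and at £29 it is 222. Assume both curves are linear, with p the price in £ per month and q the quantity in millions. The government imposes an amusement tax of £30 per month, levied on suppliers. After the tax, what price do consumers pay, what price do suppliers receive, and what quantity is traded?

Consumers pay £48; suppliers receive £18; quantity = 178.

Demand slope: (234 − 206)/(34 − 41) = -4, so qd = 370 − 4p.
Supply slope: (222 − 218)/(29 − 28) = 4, so qs = 4p + 106.
Without the tax, 370 − 4p = 4p + 106 gives 8p = 264, so p* = £33 and q* = 238.
With the tax collected from suppliers, supply shifts: qs = 4(p − 30) + 106.
New equilibrium: consumers pay £48, suppliers receive £18, q = 178. (Wedge: pb − ps = 30.)
The less price-elastic side of the market bears the larger share of a per-unit tax.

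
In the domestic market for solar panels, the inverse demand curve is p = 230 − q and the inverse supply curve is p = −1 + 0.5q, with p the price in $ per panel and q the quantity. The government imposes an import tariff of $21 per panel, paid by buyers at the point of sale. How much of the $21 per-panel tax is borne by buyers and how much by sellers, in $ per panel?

Buyers bear $14 per panel; sellers bear $7 per panel.

Rewrite in direct form: qd = 230 − p and qs = 2p + 2.
Without the tax, 230 − p = 2p + 2 gives 3p = 228, so p* = $76 and q* = 154.
With the tax collected from buyers, demand (in seller-price terms) shifts: qd = 230 − (p + 21).
New equilibrium: buyers pay $90, sellers receive $69, q = 140. (Wedge: pb − ps = 21.)
Burden on buyers: $14; on sellers: $7. (They sum to $21.)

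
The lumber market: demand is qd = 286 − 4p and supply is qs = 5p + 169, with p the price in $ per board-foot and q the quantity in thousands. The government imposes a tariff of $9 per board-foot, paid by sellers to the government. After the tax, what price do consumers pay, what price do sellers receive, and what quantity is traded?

Consumers pay $18; sellers receive $9; quantity = 214.

Without the tax, 286 − 4p = 5p + 169 gives 9p = 117, so p* = $13 and q* = 234.
With the tax collected from sellers, supply shifts: qs = 5(p − 9) + 169.
Solving gives q = 214 with consumers paying $18 and sellers receiving $9 (the $9 wedge).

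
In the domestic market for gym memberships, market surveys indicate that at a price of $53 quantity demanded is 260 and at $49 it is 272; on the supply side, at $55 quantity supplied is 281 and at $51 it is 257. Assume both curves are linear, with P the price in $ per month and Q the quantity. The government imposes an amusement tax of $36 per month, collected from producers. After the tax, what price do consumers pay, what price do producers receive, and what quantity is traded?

Consumers pay $76; producers receive $40; quantity = 191.

Demand slope: (272 − 260)/(49 − 53) = -3, so Qd = 419 − 3P.
Supply slope: (257 − 281)/(51 − 55) = 6, so Qs = 6P − 49.
Without the tax, 419 − 3P = 6P − 49 gives 9P = 468, so P* = $52 and Q* = 263.
With the tax collected from producers, supply shifts: Qs = 6(P − 36) − 49.
Solving gives Q = 191 with consumers paying $76 and producers receiving $40 (the $36 wedge).
The less price-elastic side of the market bears the larger share of a per-unit tax.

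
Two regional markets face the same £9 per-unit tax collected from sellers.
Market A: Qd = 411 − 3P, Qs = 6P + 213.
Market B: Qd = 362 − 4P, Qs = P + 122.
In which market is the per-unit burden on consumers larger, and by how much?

Market A: pre-tax P* = £22, Q* = 345; post-tax Q = 327; per-unit burden on consumers = £6.
Market B: pre-tax P* = £48, Q* = 170; post-tax Q = 162.8; per-unit burden on consumers = £1.8.
Difference: £6 vs £1.8 → market A is larger by £4.2.

Market A, by £4.2.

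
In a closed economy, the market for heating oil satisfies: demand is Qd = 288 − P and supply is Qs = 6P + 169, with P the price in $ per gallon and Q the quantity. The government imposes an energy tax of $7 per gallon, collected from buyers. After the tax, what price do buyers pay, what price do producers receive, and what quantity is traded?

Without the tax, 288 − P = 6P + 169 gives 7P = 119, so P* = $17 and Q* = 271.
With the tax collected from buyers, demand (in seller-price terms) shifts: Qd = 288 − (P + 7).
New equilibrium: buyers pay $23, producers receive $16, Q = 265. (Wedge: Pb − Ps = 7.)

Buyers pay $23; producers receive $16; quantity = 265.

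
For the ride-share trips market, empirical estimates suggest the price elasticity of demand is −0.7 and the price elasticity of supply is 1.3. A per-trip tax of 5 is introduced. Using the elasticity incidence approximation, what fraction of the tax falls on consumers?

Consumers' share ≈ 0.65.

Incidence ratio: consumers' share ≈ εs / (εs + |εd|) = 1.3 / (1.3 + 0.7) = 0.65.
Supply is the more elastic side, so consumers bear the larger share.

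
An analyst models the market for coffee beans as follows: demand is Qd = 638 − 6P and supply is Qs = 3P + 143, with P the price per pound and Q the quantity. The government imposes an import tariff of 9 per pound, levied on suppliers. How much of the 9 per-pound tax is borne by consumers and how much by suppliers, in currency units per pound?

Consumers bear 3 per pound; suppliers bear 6 per pound.

Without the tax, 638 − 6P = 3P + 143 gives 9P = 495, so P* = 55 and Q* = 308.
With the tax collected from suppliers, supply shifts: Qs = 3(P − 9) + 143.
Solving gives Q = 290 with consumers paying 58 and suppliers receiving 49 (the 9 wedge).
Burden on consumers: 3; on suppliers: 6. (They sum to 9.)
The less price-elastic side of the market bears the larger share of a per-unit tax.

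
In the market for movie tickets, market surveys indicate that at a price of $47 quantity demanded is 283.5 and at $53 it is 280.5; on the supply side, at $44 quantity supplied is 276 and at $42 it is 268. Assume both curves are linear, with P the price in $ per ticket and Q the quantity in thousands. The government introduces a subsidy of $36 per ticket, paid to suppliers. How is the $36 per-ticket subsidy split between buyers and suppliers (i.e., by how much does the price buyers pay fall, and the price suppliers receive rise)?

Buyers gain $32 per ticket; suppliers gain $4 per ticket.

Demand slope: (280.5 − 283.5)/(53 − 47) = -0.5, so Qd = 307 − 0.5P.
Supply slope: (268 − 276)/(42 − 44) = 4, so Qs = 4P + 100.
Without the subsidy, 307 − 0.5P = 4P + 100 gives 4.5P = 207, so P* = $46 and Q* = 284.
With a per-unit subsidy paid to suppliers, each receives P + 36 per unit sold, so supply becomes Qs = 4(P + 36) + 100.
New equilibrium: buyers pay $14, suppliers receive $50, Q = 300. (Wedge: Pb − Ps = −36.)
Gain to buyers: $32; to suppliers: $4. (They sum to $36.)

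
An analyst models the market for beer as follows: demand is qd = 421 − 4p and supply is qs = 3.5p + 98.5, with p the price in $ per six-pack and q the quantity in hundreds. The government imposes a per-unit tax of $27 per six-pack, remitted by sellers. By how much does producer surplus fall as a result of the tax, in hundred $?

Before the tax: set 421 − 4p = 3.5p + 98.5 → p* = $43, q* = 249.
With the tax collected from sellers, supply shifts: qs = 3.5(p − 27) + 98.5.
Solving gives q = 198.6 with consumers paying $55.6 and sellers receiving $28.6 (the $27 wedge).
ΔPS is the trapezoid between Q = 198.6 and Q = 249 of height $14.4: ½ · (249 + 198.6) · 14.4 = $3222.72.

Producer surplus falls by $3222.72 hundred.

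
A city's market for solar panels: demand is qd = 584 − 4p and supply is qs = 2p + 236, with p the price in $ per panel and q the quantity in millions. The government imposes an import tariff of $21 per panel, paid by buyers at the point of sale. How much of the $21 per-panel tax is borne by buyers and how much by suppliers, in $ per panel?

Buyers bear $7 per panel; suppliers bear $14 per panel.

Before the tax: set 584 − 4p = 2p + 236 → p* = $58, q* = 352.
With the tax collected from buyers, demand (in seller-price terms) shifts: qd = 584 − 4(p + 21).
New equilibrium: buyers pay $65, suppliers receive $44, q = 324. (Wedge: pb − ps = 21.)
Burden on buyers: $7; on suppliers: $14. (They sum to $21.)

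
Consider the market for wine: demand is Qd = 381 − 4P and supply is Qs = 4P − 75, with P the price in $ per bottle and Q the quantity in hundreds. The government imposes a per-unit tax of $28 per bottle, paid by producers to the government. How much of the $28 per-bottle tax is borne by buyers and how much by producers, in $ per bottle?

Before the tax: set 381 − 4P = 4P − 75 → P* = $57, Q* = 153.
With the tax collected from producers, supply shifts: Qs = 4(P − 28) − 75.
Solving gives Q = 97 with buyers paying $71 and producers receiving $43 (the $28 wedge).
Burden on buyers: $14; on producers: $14. (They sum to $28.)
The less price-elastic side of the market bears the larger share of a per-unit tax.

Buyers bear $14 per bottle; producers bear $14 per bottle.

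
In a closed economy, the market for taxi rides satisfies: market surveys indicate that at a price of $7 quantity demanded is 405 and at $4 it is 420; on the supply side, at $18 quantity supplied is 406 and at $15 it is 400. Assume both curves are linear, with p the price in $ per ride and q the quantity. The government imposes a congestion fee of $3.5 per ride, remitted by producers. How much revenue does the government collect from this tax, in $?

Demand slope: (420 − 405)/(4 − 7) = -5, so qd = 440 − 5p.
Supply slope: (400 − 406)/(15 − 18) = 2, so qs = 2p + 370.
Without the tax, 440 − 5p = 2p + 370 gives 7p = 70, so p* = $10 and q* = 390.
With the tax collected from producers, supply shifts: qs = 2(p − 3.5) + 370.
New equilibrium: buyers pay $11, producers receive $7.5, q = 385. (Wedge: pb − ps = 3.5.)
Revenue = t · Q = 3.5 · 385 = $1347.5.

Tax revenue = $1347.5.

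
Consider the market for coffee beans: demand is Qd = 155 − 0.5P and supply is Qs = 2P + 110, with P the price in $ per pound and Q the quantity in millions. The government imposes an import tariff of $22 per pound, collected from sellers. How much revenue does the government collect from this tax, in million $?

Without the tax, 155 − 0.5P = 2P + 110 gives 2.5P = 45, so P* = $18 and Q* = 146.
With the tax collected from sellers, supply shifts: Qs = 2(P − 22) + 110.
Solving gives Q = 137.2 with consumers paying $35.6 and sellers receiving $13.6 (the $22 wedge).
Revenue = t · Q = 22 · 137.2 = $3018.4.

Tax revenue = $3018.4 million.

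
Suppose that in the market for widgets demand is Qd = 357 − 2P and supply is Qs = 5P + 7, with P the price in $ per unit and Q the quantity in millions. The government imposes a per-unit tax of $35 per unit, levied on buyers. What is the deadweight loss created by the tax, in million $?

Without the tax, 357 − 2P = 5P + 7 gives 7P = 350, so P* = $50 and Q* = 257.
With the tax collected from buyers, demand (in seller-price terms) shifts: Qd = 357 − 2(P + 35).
Solving gives Q = 207 with buyers paying $75 and producers receiving $40 (the $35 wedge).
Quantity falls by |ΔQ| = |257 − 207| = 50.
DWL = ½ · t · |ΔQ| = ½ · 35 · 50 = $875.

Deadweight loss = $875 million.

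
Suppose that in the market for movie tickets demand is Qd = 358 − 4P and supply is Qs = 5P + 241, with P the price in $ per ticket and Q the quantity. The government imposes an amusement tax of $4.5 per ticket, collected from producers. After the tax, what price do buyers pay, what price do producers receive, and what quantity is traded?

Without the tax, 358 − 4P = 5P + 241 gives 9P = 117, so P* = $13 and Q* = 306.
With the tax collected from producers, supply shifts: Qs = 5(P − 4.5) + 241.
New equilibrium: buyers pay $15.5, producers receive $11, Q = 296. (Wedge: Pb − Ps = 4.5.)

Buyers pay $15.5; producers receive $11; quantity = 296.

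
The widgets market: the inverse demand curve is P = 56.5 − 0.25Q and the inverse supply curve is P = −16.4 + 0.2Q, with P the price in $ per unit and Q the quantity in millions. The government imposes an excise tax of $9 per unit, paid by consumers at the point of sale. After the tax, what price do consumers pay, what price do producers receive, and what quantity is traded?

Consumers pay $21; producers receive $12; quantity = 142.

Inverting to Q(P) form: Qd = 226 − 4P; Qs = 5P + 82.
Before the tax: set 226 − 4P = 5P + 82 → P* = $16, Q* = 162.
With the tax collected from consumers, demand (in seller-price terms) shifts: Qd = 226 − 4(P + 9).
New equilibrium: consumers pay $21, producers receive $12, Q = 142. (Wedge: Pb − Ps = 9.)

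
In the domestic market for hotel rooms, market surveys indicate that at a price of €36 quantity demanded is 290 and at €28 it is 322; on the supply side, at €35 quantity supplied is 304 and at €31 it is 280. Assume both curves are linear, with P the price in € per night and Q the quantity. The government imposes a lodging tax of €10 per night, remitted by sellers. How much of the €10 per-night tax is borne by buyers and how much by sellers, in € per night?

Demand slope: (322 − 290)/(28 − 36) = -4, so Qd = 434 − 4P.
Supply slope: (280 − 304)/(31 − 35) = 6, so Qs = 6P + 94.
Before the tax: set 434 − 4P = 6P + 94 → P* = €34, Q* = 298.
With the tax collected from sellers, supply shifts: Qs = 6(P − 10) + 94.
Solving gives Q = 274 with buyers paying €40 and sellers receiving €30 (the €10 wedge).
Burden on buyers: €6; on sellers: €4. (They sum to €10.)
The less price-elastic side of the market bears the larger share of a per-unit tax.

Buyers bear €6 per night; sellers bear €4 per night.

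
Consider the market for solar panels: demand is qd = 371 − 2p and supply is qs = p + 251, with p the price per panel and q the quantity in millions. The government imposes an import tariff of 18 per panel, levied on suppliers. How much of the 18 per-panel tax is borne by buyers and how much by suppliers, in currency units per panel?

Without the tax, 371 − 2p = p + 251 gives 3p = 120, so p* = 40 and q* = 291.
With the tax collected from suppliers, supply shifts: qs = (p − 18) + 251.
Solving gives q = 279 with buyers paying 46 and suppliers receiving 28 (the 18 wedge).
Burden on buyers: 6; on suppliers: 12. (They sum to 18.)

Buyers bear 6 per panel; suppliers bear 12 per panel.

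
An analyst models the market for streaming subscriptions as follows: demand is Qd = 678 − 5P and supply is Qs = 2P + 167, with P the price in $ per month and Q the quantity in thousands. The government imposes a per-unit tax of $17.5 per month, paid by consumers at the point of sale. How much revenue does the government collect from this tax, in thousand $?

Tax revenue = $5040 thousand.

Before the tax: set 678 − 5P = 2P + 167 → P* = $73, Q* = 313.
With the tax collected from consumers, demand (in seller-price terms) shifts: Qd = 678 − 5(P + 17.5).
New equilibrium: consumers pay $78, sellers receive $60.5, Q = 288. (Wedge: Pb − Ps = 17.5.)
Revenue = t · Q = 17.5 · 288 = $5040.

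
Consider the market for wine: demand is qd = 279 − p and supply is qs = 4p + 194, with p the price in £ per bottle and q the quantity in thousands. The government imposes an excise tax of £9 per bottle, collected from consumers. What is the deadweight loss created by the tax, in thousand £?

Deadweight loss = £32.4 thousand.

Without the tax, 279 − p = 4p + 194 gives 5p = 85, so p* = £17 and q* = 262.
With the tax collected from consumers, demand (in seller-price terms) shifts: qd = 279 − (p + 9).
Solving gives q = 254.8 with consumers paying £24.2 and suppliers receiving £15.2 (the £9 wedge).
Quantity falls by |ΔQ| = |262 − 254.8| = 7.2.
DWL = ½ · t · |ΔQ| = ½ · 9 · 7.2 = £32.4.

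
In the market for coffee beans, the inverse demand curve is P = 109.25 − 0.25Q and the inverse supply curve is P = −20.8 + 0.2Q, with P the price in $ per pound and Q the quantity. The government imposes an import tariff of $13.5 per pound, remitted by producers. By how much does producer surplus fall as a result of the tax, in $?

Inverting to Q(P) form: Qd = 437 − 4P; Qs = 5P + 104.
Before the tax: set 437 − 4P = 5P + 104 → P* = $37, Q* = 289.
With the tax collected from producers, supply shifts: Qs = 5(P − 13.5) + 104.
New equilibrium: consumers pay $44.5, producers receive $31, Q = 259. (Wedge: Pb − Ps = 13.5.)
ΔPS is the trapezoid between Q = 259 and Q = 289 of height $6: ½ · (289 + 259) · 6 = $1644.

Producer surplus falls by $1644.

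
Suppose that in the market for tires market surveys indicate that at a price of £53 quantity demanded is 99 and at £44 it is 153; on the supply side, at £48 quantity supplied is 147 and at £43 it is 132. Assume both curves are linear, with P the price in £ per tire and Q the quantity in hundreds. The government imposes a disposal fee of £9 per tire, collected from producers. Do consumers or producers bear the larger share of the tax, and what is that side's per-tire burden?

Demand slope: (153 − 99)/(44 − 53) = -6, so Qd = 417 − 6P.
Supply slope: (132 − 147)/(43 − 48) = 3, so Qs = 3P + 3.
Without the tax, 417 − 6P = 3P + 3 gives 9P = 414, so P* = £46 and Q* = 141.
With the tax collected from producers, supply shifts: Qs = 3(P − 9) + 3.
Solving gives Q = 123 with consumers paying £49 and producers receiving £40 (the £9 wedge).
Per-tire burden: consumers £3, producers £6.
Producers take the larger share because supply is less price-elastic here (demand slope 6 vs supply slope 3).
The less price-elastic side of the market bears the larger share of a per-unit tax.

Producers bear the larger share: £6 per tire.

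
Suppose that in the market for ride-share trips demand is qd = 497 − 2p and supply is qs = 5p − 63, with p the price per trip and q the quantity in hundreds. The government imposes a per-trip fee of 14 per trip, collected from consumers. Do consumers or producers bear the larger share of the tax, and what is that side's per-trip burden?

Before the tax: set 497 − 2p = 5p − 63 → p* = 80, q* = 337.
With the tax collected from consumers, demand (in seller-price terms) shifts: qd = 497 − 2(p + 14).
New equilibrium: consumers pay 90, producers receive 76, q = 317. (Wedge: pb − ps = 14.)
Per-trip burden: consumers 10, producers 4.
Consumers take the larger share because demand is less price-elastic here (demand slope 2 vs supply slope 5).

Consumers bear the larger share: 10 per trip.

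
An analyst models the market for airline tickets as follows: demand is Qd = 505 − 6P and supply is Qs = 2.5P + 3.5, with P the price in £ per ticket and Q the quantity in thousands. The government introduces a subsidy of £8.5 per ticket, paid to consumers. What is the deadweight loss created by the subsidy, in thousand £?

Before the subsidy: set 505 − 6P = 2.5P + 3.5 → P* = £59, Q* = 151.
With a per-unit subsidy paid to consumers, each effectively pays P − 8.5, so demand becomes Qd = 505 − 6(P − 8.5).
New equilibrium: consumers pay £56.5, sellers receive £65, Q = 166. (Wedge: Pb − Ps = −8.5.)
Quantity rises by |ΔQ| = |151 − 166| = 15.
DWL = ½ · t · |ΔQ| = ½ · 8.5 · 15 = £63.75.

Deadweight loss = £63.75 thousand.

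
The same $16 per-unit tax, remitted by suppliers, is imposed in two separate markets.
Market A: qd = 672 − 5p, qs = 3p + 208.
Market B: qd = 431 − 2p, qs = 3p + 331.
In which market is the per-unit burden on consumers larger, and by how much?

Market A: pre-tax p* = $58, q* = 382; post-tax q = 352; per-unit burden on consumers = $6.
Market B: pre-tax p* = $20, q* = 391; post-tax q = 371.8; per-unit burden on consumers = $9.6.
Difference: $6 vs $9.6 → market B is larger by $3.6.

Market B, by $3.6.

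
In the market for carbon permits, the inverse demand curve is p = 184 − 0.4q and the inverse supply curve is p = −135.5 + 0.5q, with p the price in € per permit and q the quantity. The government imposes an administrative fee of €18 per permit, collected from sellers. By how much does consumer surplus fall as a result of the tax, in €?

Inverting to q(p) form: qd = 460 − 2.5p; qs = 2p + 271.
Before the tax: set 460 − 2.5p = 2p + 271 → p* = €42, q* = 355.
With the tax collected from sellers, supply shifts: qs = 2(p − 18) + 271.
Solving gives q = 335 with consumers paying €50 and sellers receiving €32 (the €18 wedge).
ΔCS is the trapezoid between Q = 335 and Q = 355 of height €8: ½ · (355 + 335) · 8 = €2760.

Consumer surplus falls by €2760.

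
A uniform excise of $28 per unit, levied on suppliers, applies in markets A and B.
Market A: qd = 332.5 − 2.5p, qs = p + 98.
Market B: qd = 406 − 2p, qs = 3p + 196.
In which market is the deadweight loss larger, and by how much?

Market A: pre-tax p* = $67, q* = 165; post-tax q = 145; deadweight loss = $280.
Market B: pre-tax p* = $42, q* = 322; post-tax q = 288.4; deadweight loss = $470.4.
Difference: $280 vs $470.4 → market B is larger by $190.4.

Market B, by $190.4.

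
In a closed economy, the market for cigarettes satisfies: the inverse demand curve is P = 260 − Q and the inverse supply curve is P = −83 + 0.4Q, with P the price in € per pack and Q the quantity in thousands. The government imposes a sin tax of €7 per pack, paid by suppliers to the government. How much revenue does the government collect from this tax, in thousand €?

Inverting to Q(P) form: Qd = 260 − P; Qs = 2.5P + 207.5.
Without the tax, 260 − P = 2.5P + 207.5 gives 3.5P = 52.5, so P* = €15 and Q* = 245.
With the tax collected from suppliers, supply shifts: Qs = 2.5(P − 7) + 207.5.
New equilibrium: buyers pay €20, suppliers receive €13, Q = 240. (Wedge: Pb − Ps = 7.)
Revenue = t · Q = 7 · 240 = €1680.

Tax revenue = €1680 thousand.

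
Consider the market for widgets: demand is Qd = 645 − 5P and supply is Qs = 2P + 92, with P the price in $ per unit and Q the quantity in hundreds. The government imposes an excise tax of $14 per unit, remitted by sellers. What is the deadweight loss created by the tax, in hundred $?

Before the tax: set 645 − 5P = 2P + 92 → P* = $79, Q* = 250.
With the tax collected from sellers, supply shifts: Qs = 2(P − 14) + 92.
New equilibrium: consumers pay $83, sellers receive $69, Q = 230. (Wedge: Pb − Ps = 14.)
Quantity falls by |ΔQ| = |250 − 230| = 20.
DWL = ½ · t · |ΔQ| = ½ · 14 · 20 = $140.

Deadweight loss = $140 hundred.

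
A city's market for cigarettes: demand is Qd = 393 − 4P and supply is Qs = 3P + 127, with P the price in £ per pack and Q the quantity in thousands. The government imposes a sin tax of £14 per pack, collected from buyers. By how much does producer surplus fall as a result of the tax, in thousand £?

Producer surplus falls by £1832 thousand.

Without the tax, 393 − 4P = 3P + 127 gives 7P = 266, so P* = £38 and Q* = 241.
With the tax collected from buyers, demand (in seller-price terms) shifts: Qd = 393 − 4(P + 14).
New equilibrium: buyers pay £44, sellers receive £30, Q = 217. (Wedge: Pb − Ps = 14.)
ΔPS is the trapezoid between Q = 217 and Q = 241 of height £8: ½ · (241 + 217) · 8 = £1832.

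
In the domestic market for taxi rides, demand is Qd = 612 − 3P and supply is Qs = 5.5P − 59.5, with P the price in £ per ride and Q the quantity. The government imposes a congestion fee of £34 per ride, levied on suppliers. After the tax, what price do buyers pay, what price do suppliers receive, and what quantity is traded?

Buyers pay £101; suppliers receive £67; quantity = 309.

Without the tax, 612 − 3P = 5.5P − 59.5 gives 8.5P = 671.5, so P* = £79 and Q* = 375.
With the tax collected from suppliers, supply shifts: Qs = 5.5(P − 34) − 59.5.
New equilibrium: buyers pay £101, suppliers receive £67, Q = 309. (Wedge: Pb − Ps = 34.)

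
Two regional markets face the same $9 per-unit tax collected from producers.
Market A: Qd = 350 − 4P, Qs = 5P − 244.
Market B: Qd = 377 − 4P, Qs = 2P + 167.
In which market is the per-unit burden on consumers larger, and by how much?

Market A, by $2.

Market A: pre-tax P* = $66, Q* = 86; post-tax Q = 66; per-unit burden on consumers = $5.
Market B: pre-tax P* = $35, Q* = 237; post-tax Q = 225; per-unit burden on consumers = $3.
Difference: $5 vs $3 → market A is larger by $2.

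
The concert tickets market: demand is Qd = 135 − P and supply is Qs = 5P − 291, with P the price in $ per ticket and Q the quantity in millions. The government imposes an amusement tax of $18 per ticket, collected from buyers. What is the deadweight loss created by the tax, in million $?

Without the tax, 135 − P = 5P − 291 gives 6P = 426, so P* = $71 and Q* = 64.
With the tax collected from buyers, demand (in seller-price terms) shifts: Qd = 135 − (P + 18).
New equilibrium: buyers pay $86, producers receive $68, Q = 49. (Wedge: Pb − Ps = 18.)
Quantity falls by |ΔQ| = |64 − 49| = 15.
DWL = ½ · t · |ΔQ| = ½ · 18 · 15 = $135.

Deadweight loss = $135 million.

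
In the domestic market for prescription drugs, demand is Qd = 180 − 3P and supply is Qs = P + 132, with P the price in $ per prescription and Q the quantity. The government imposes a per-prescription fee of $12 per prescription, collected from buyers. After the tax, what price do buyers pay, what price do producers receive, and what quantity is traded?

Buyers pay $15; producers receive $3; quantity = 135.

Before the tax: set 180 − 3P = P + 132 → P* = $12, Q* = 144.
With the tax collected from buyers, demand (in seller-price terms) shifts: Qd = 180 − 3(P + 12).
Solving gives Q = 135 with buyers paying $15 and producers receiving $3 (the $12 wedge).
The less price-elastic side of the market bears the larger share of a per-unit tax.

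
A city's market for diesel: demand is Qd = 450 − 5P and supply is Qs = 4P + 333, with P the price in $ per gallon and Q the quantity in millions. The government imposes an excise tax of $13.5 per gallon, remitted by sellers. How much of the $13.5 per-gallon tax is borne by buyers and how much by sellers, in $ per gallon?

Without the tax, 450 − 5P = 4P + 333 gives 9P = 117, so P* = $13 and Q* = 385.
With the tax collected from sellers, supply shifts: Qs = 4(P − 13.5) + 333.
New equilibrium: buyers pay $19, sellers receive $5.5, Q = 355. (Wedge: Pb − Ps = 13.5.)
Burden on buyers: $6; on sellers: $7.5. (They sum to $13.5.)
The less price-elastic side of the market bears the larger share of a per-unit tax.

Buyers bear $6 per gallon; sellers bear $7.5 per gallon.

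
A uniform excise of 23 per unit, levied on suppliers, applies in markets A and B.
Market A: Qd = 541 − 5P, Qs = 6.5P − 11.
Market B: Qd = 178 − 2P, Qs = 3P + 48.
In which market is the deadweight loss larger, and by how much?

Market A: pre-tax P* = 48, Q* = 301; post-tax Q = 236; deadweight loss = 747.5.
Market B: pre-tax P* = 26, Q* = 126; post-tax Q = 98.4; deadweight loss = 317.4.
Difference: 747.5 vs 317.4 → market A is larger by 430.1.

Market A, by 430.1.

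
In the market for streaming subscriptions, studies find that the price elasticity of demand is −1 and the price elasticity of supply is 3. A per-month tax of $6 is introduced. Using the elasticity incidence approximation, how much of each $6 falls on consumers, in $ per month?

Consumers bear ≈ $4.5 per month.

Incidence ratio: consumers' share ≈ εs / (εs + |εd|) = 3 / (3 + 1) = 0.75.
So consumers bear ≈ 0.75 × $6 = $4.5; sellers bear $1.5.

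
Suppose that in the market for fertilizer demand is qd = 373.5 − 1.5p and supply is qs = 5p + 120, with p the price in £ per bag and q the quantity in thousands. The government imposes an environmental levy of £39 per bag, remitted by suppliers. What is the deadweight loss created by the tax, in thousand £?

Without the tax, 373.5 − 1.5p = 5p + 120 gives 6.5p = 253.5, so p* = £39 and q* = 315.
With the tax collected from suppliers, supply shifts: qs = 5(p − 39) + 120.
Solving gives q = 270 with buyers paying £69 and suppliers receiving £30 (the £39 wedge).
Quantity falls by |ΔQ| = |315 − 270| = 45.
DWL = ½ · t · |ΔQ| = ½ · 39 · 45 = £877.5.

Deadweight loss = £877.5 thousand.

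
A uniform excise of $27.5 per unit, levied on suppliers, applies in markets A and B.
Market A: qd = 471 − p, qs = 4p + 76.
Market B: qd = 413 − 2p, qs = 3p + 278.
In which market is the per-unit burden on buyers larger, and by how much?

Market A: pre-tax p* = $79, q* = 392; post-tax q = 370; per-unit burden on buyers = $22.
Market B: pre-tax p* = $27, q* = 359; post-tax q = 326; per-unit burden on buyers = $16.5.
Difference: $22 vs $16.5 → market A is larger by $5.5.

Market A, by $5.5.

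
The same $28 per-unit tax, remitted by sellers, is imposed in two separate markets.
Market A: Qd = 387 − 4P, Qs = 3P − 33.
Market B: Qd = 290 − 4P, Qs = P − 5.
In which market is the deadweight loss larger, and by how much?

Market A: pre-tax P* = $60, Q* = 147; post-tax Q = 99; deadweight loss = $672.
Market B: pre-tax P* = $59, Q* = 54; post-tax Q = 31.6; deadweight loss = $313.6.
Difference: $672 vs $313.6 → market A is larger by $358.4.

Market A, by $358.4.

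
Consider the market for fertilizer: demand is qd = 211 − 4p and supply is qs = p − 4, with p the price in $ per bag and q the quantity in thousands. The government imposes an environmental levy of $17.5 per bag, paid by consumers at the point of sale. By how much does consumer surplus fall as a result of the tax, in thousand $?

Before the tax: set 211 − 4p = p − 4 → p* = $43, q* = 39.
With the tax collected from consumers, demand (in seller-price terms) shifts: qd = 211 − 4(p + 17.5).
New equilibrium: consumers pay $46.5, producers receive $29, q = 25. (Wedge: pb − ps = 17.5.)
ΔCS is the trapezoid between Q = 25 and Q = 39 of height $3.5: ½ · (39 + 25) · 3.5 = $112.

Consumer surplus falls by $112 thousand.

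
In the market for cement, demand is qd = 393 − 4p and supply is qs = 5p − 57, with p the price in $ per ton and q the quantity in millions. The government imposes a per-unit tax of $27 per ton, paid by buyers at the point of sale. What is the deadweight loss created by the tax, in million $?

Before the tax: set 393 − 4p = 5p − 57 → p* = $50, q* = 193.
With the tax collected from buyers, demand (in seller-price terms) shifts: qd = 393 − 4(p + 27).
New equilibrium: buyers pay $65, producers receive $38, q = 133. (Wedge: pb − ps = 27.)
Quantity falls by |ΔQ| = |193 − 133| = 60.
DWL = ½ · t · |ΔQ| = ½ · 27 · 60 = $810.

Deadweight loss = $810 million.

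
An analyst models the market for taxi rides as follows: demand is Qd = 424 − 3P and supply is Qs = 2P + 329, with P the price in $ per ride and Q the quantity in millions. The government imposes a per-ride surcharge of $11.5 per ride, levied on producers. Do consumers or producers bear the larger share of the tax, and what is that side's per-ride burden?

Producers bear the larger share: $6.9 per ride.

Without the tax, 424 − 3P = 2P + 329 gives 5P = 95, so P* = $19 and Q* = 367.
With the tax collected from producers, supply shifts: Qs = 2(P − 11.5) + 329.
Solving gives Q = 353.2 with consumers paying $23.6 and producers receiving $12.1 (the $11.5 wedge).
Per-ride burden: consumers $4.6, producers $6.9.
Producers take the larger share because supply is less price-elastic here (demand slope 3 vs supply slope 2).
The less price-elastic side of the market bears the larger share of a per-unit tax.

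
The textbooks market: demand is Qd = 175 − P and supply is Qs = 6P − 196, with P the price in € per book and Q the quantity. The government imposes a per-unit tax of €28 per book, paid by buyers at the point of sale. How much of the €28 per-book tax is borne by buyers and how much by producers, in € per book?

Buyers bear €24 per book; producers bear €4 per book.

Without the tax, 175 − P = 6P − 196 gives 7P = 371, so P* = €53 and Q* = 122.
With the tax collected from buyers, demand (in seller-price terms) shifts: Qd = 175 − (P + 28).
Solving gives Q = 98 with buyers paying €77 and producers receiving €49 (the €28 wedge).
Burden on buyers: €24; on producers: €4. (They sum to €28.)
The less price-elastic side of the market bears the larger share of a per-unit tax.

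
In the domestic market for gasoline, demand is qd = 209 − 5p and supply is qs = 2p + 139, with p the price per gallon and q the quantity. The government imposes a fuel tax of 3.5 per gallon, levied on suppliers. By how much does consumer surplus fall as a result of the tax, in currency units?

Consumer surplus falls by 156.5.

Before the tax: set 209 − 5p = 2p + 139 → p* = 10, q* = 159.
With the tax collected from suppliers, supply shifts: qs = 2(p − 3.5) + 139.
New equilibrium: consumers pay 11, suppliers receive 7.5, q = 154. (Wedge: pb − ps = 3.5.)
ΔCS is the trapezoid between Q = 154 and Q = 159 of height 1: ½ · (159 + 154) · 1 = 156.5.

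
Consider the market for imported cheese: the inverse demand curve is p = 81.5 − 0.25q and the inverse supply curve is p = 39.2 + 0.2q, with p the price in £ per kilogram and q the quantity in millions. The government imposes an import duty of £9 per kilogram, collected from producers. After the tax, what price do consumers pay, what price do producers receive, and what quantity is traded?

Inverting to q(p) form: qd = 326 − 4p; qs = 5p − 196.
Without the tax, 326 − 4p = 5p − 196 gives 9p = 522, so p* = £58 and q* = 94.
With the tax collected from producers, supply shifts: qs = 5(p − 9) − 196.
New equilibrium: consumers pay £63, producers receive £54, q = 74. (Wedge: pb − ps = 9.)
The less price-elastic side of the market bears the larger share of a per-unit tax.

Consumers pay £63; producers receive £54; quantity = 74.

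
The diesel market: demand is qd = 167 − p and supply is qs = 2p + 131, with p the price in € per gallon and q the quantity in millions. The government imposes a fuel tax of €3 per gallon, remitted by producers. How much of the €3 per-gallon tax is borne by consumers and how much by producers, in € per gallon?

Consumers bear €2 per gallon; producers bear €1 per gallon.

Before the tax: set 167 − p = 2p + 131 → p* = €12, q* = 155.
With the tax collected from producers, supply shifts: qs = 2(p − 3) + 131.
Solving gives q = 153 with consumers paying €14 and producers receiving €11 (the €3 wedge).
Burden on consumers: €2; on producers: €1. (They sum to €3.)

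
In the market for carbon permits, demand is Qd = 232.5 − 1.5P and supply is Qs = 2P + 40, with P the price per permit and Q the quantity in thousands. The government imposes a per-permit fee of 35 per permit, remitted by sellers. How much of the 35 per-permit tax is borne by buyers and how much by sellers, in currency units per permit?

Before the tax: set 232.5 − 1.5P = 2P + 40 → P* = 55, Q* = 150.
With the tax collected from sellers, supply shifts: Qs = 2(P − 35) + 40.
Solving gives Q = 120 with buyers paying 75 and sellers receiving 40 (the 35 wedge).
Burden on buyers: 20; on sellers: 15. (They sum to 35.)
The less price-elastic side of the market bears the larger share of a per-unit tax.

Buyers bear 20 per permit; sellers bear 15 per permit.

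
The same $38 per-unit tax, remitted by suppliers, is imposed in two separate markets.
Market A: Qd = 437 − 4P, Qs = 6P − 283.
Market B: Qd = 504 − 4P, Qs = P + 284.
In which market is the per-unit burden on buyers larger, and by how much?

Market A, by $15.2.

Market A: pre-tax P* = $72, Q* = 149; post-tax Q = 57.8; per-unit burden on buyers = $22.8.
Market B: pre-tax P* = $44, Q* = 328; post-tax Q = 297.6; per-unit burden on buyers = $7.6.
Difference: $22.8 vs $7.6 → market A is larger by $15.2.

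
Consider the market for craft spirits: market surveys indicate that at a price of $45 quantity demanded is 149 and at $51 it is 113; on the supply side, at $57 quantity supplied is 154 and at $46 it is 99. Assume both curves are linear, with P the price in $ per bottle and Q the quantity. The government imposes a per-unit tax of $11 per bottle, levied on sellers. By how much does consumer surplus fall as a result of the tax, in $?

Demand slope: (113 − 149)/(51 − 45) = -6, so Qd = 419 − 6P.
Supply slope: (99 − 154)/(46 − 57) = 5, so Qs = 5P − 131.
Without the tax, 419 − 6P = 5P − 131 gives 11P = 550, so P* = $50 and Q* = 119.
With the tax collected from sellers, supply shifts: Qs = 5(P − 11) − 131.
New equilibrium: consumers pay $55, sellers receive $44, Q = 89. (Wedge: Pb − Ps = 11.)
ΔCS is the trapezoid between Q = 89 and Q = 119 of height $5: ½ · (119 + 89) · 5 = $520.

Consumer surplus falls by $520.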